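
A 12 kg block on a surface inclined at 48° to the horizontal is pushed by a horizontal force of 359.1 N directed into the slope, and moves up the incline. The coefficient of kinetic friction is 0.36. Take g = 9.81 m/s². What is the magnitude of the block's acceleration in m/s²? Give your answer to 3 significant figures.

The horizontal push has components F cos 48° = 359.1 × 0.6691 = 240.274 N up the incline and F sin 48° = 359.1 × 0.7431 = 266.847 N pressing into the surface.
The normal force is therefore N = mg cos 48° + F sin 48° = 78.766 + 266.847 = 345.613 N, and kinetic friction down the slope is μN = 0.36 × 345.613 = 124.421 N.
Along the incline: F cos 48° − mg sin 48° − μN = ma, so 240.274 − 87.478 − 124.421 = 12 a, giving a = 2.3646 m/s².

2.36 m/s²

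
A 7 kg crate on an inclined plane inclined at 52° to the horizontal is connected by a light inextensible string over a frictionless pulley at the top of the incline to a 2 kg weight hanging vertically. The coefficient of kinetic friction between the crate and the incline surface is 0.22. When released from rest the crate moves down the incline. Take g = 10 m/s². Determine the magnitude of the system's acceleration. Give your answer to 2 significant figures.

2.9 m/s²

For the crate on the incline: the weight component along the slope is m₁g sin 52° = 7 × 10 × 0.7880 = 55.160 N and the normal force is N = m₁g cos 52° = 43.096 N.
Kinetic friction opposes the crate's motion down the incline: f = μN = 0.22 × 43.096 = 9.481 N acting up the slope.
Newton's second law for the crate (down-slope positive): 55.160 − 9.481 − T = 7 a. For the hanging weight (upward positive): T − 2 × 10 = 2 a.
Adding the two equations eliminates T: 25.679 = 9 a, so a = 2.8532 m/s².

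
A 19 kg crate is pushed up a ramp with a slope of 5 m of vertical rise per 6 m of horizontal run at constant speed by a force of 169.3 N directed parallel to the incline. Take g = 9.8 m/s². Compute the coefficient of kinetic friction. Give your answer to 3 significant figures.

0.350

At constant speed ΣF = 0 along the incline. The applied 169.3 N acts up the slope; the weight component mg sin 39.81° = 119.202 N and kinetic friction μN both act down the slope.
So 169.3 = 119.202 + μ × 143.043, giving μ = (169.3 − 119.202) / 143.043 = 0.3502.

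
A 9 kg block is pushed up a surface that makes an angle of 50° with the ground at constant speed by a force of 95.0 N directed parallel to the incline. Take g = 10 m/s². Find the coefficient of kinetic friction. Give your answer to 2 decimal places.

At constant speed ΣF = 0 along the incline. The applied 95.0 N acts up the slope; the weight component mg sin 50° = 68.944 N and kinetic friction μN both act down the slope.
So 95.0 = 68.944 + μ × 57.851, giving μ = (95.0 − 68.944) / 57.851 = 0.4504.

0.45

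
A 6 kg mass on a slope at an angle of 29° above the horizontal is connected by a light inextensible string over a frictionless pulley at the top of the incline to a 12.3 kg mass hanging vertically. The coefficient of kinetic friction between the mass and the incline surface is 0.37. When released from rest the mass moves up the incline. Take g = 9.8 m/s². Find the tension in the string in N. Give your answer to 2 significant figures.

For the mass on the incline: the weight component along the slope is m₁g sin 29° = 6 × 9.8 × 0.4848 = 28.506 N and the normal force is N = m₁g cos 29° = 51.428 N.
Kinetic friction opposes the mass's motion up the incline: f = μN = 0.37 × 51.428 = 19.028 N acting down the slope.
Newton's second law for the mass (up-slope positive): T − 28.506 − 19.028 = 6 a. For the hanging mass (downward positive): 12.3 × 9.8 − T = 12.3 a.
Adding the two equations eliminates T: 73.006 = 18.3 a, so a = 3.9894 m/s².
Then from the hanging mass's equation, T = 12.3 × (9.8 − 3.9894) = 71.470 N.

71 N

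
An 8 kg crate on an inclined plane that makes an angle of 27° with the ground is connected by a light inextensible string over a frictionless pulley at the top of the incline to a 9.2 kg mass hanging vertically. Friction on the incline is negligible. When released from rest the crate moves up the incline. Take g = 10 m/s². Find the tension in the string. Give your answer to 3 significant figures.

For the crate on the incline: the weight component along the slope is m₁g sin 27° = 8 × 10 × 0.4540 = 36.320 N and the normal force is N = m₁g cos 27° = 71.281 N.
Newton's second law for the crate (up-slope positive): T − 36.320 = 8 a. For the hanging mass (downward positive): 9.2 × 10 − T = 9.2 a.
Adding the two equations eliminates T: 55.680 = 17.2 a, so a = 3.2372 m/s².
Then from the hanging mass's equation, T = 9.2 × (10 − 3.2372) = 62.218 N.

62.2 N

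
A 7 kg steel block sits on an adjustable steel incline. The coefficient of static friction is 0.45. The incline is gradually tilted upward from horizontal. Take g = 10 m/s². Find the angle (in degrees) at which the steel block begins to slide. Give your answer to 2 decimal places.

24.23°

At the threshold of sliding, static friction is at its maximum μ_s N and exactly balances the weight component along the incline: mg sin θ = μ_s mg cos θ.
Hence tan θ = μ_s = 0.45, so θ = arctan(0.45) = 24.2277°.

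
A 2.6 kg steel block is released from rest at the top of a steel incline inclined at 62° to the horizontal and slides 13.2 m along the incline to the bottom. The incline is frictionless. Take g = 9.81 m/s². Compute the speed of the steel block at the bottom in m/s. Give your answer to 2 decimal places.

The weight component along the incline is mg sin 62° = 22.520 N and the normal force is N = mg cos 62° = 11.974 N.
With no friction, a = g sin 62° = 8.6617 m/s².
Starting from rest over a distance of 13.2 m, v² = 2aL = 2 × 8.6617 × 13.2 = 228.6689, so v = 15.1218 m/s.

15.12 m/s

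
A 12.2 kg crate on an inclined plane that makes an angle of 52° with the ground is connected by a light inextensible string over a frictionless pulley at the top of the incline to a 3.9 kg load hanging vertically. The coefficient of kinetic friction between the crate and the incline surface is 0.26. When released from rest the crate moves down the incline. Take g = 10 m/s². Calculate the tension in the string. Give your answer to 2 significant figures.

For the crate on the incline: the weight component along the slope is m₁g sin 52° = 12.2 × 10 × 0.7880 = 96.136 N and the normal force is N = m₁g cos 52° = 75.111 N.
Kinetic friction opposes the crate's motion down the incline: f = μN = 0.26 × 75.111 = 19.529 N acting up the slope.
Newton's second law for the crate (down-slope positive): 96.136 − 19.529 − T = 12.2 a. For the hanging load (upward positive): T − 3.9 × 10 = 3.9 a.
Adding the two equations eliminates T: 37.607 = 16.1 a, so a = 2.3358 m/s².
Then from the hanging load's equation, T = 3.9 × (10 + 2.3358) = 48.110 N.

48 N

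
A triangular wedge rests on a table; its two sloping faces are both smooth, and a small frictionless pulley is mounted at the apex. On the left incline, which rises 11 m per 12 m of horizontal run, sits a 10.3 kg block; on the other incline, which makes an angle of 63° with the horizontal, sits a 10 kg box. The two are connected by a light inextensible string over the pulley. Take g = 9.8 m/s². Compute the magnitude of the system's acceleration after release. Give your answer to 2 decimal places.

Resolve each weight along its own incline: the 10.3 kg mass has component 10.3 × 9.8 × sin 42.51° = 68.208 N down its slope, and the 10 kg mass has 10 × 9.8 × sin 63° = 87.319 N down its slope.
The 10 kg side's 87.319 N exceeds the other side's 68.208 N, so that mass slides down and the 10.3 kg mass slides up. Taking that direction as positive, Newton's second law for the whole system gives 87.319 − 68.208 = (10.3 + 10) a, so a = 19.111 / 20.3 = 0.9414 m/s².

0.94 m/s²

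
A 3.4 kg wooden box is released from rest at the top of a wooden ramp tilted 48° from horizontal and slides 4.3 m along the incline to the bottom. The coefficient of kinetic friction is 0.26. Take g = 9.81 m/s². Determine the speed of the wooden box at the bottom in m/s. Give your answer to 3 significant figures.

6.93 m/s

The weight component along the incline is mg sin 48° = 24.787 N and the normal force is N = mg cos 48° = 22.318 N.
Friction up the slope is f = μN = 0.26 × 22.318 = 5.803 N, so the net downslope force is 24.787 − 5.803 = 18.984 N and a = 18.984 / 3.4 = 5.5835 m/s².
Starting from rest over a distance of 4.3 m, v² = 2aL = 2 × 5.5835 × 4.3 = 48.0181, so v = 6.9295 m/s.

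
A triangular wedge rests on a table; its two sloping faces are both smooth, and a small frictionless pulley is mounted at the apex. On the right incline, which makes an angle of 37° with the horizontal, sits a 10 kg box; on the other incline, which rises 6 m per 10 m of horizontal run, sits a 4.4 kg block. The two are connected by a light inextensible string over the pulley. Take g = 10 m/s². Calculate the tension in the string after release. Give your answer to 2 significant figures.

34 N

Resolve each weight along its own incline: the 10 kg mass has component 10 × 10 × sin 37° = 60.182 N down its slope, and the 4.4 kg mass has 4.4 × 10 × sin 30.96° = 22.638 N down its slope.
The 10 kg side's 60.182 N exceeds the other side's 22.638 N, so that mass slides down and the 4.4 kg mass slides up. Taking that direction as positive, Newton's second law for the whole system gives 60.182 − 22.638 = (10 + 4.4) a, so a = 37.544 / 14.4 = 2.6072 m/s².
For the 4.4 kg mass (up-slope positive): T − 22.638 = 4.4 × 2.6072, so T = 34.110 N.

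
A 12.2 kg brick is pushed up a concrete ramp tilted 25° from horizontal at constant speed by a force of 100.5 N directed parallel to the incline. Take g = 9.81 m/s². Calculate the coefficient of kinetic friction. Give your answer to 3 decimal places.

At constant speed ΣF = 0 along the incline. The applied 100.5 N acts up the slope; the weight component mg sin 25° = 50.580 N and kinetic friction μN both act down the slope.
So 100.5 = 50.580 + μ × 108.469, giving μ = (100.5 − 50.580) / 108.469 = 0.4602.

0.460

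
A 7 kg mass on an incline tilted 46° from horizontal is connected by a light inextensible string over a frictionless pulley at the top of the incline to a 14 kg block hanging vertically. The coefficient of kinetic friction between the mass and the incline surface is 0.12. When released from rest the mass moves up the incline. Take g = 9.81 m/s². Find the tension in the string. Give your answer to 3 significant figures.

82.5 N

For the mass on the incline: the weight component along the slope is m₁g sin 46° = 7 × 9.81 × 0.7193 = 49.394 N and the normal force is N = m₁g cos 46° = 47.702 N.
Kinetic friction opposes the mass's motion up the incline: f = μN = 0.12 × 47.702 = 5.724 N acting down the slope.
Newton's second law for the mass (up-slope positive): T − 49.394 − 5.724 = 7 a. For the hanging block (downward positive): 14 × 9.81 − T = 14 a.
Adding the two equations eliminates T: 82.222 = 21 a, so a = 3.9153 m/s².
Then from the hanging block's equation, T = 14 × (9.81 − 3.9153) = 82.526 N.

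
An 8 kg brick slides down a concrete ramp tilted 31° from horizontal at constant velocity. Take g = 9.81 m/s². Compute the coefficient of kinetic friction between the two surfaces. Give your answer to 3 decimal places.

At constant velocity the net force along the incline is zero: mg sin 31° = μ mg cos 31°.
So μ = tan 31° = 0.5150 / 0.8572 = 0.6008.

0.601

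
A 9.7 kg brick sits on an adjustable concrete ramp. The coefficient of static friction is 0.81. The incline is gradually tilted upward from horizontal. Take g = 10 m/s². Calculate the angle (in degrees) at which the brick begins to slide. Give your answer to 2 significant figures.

At the threshold of sliding, static friction is at its maximum μ_s N and exactly balances the weight component along the incline: mg sin θ = μ_s mg cos θ.
Hence tan θ = μ_s = 0.81, so θ = arctan(0.81) = 39.0075°.

39°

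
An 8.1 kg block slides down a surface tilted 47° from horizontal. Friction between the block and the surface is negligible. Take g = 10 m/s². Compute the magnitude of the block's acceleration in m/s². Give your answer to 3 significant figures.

Resolving the weight along the incline: the component pulling the block down the slope is mg sin 47° = 8.1 × 10 × 0.7314 = 59.243 N, and the normal force is N = mg cos 47° = 8.1 × 10 × 0.6820 = 55.242 N.
With no friction the net force along the incline is 59.243 N, so a = g sin 47° = 59.243 / 8.1 = 7.3140 m/s².

7.31 m/s²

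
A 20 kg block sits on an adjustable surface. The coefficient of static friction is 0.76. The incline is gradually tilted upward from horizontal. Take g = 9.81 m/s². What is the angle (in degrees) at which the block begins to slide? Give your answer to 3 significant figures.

At the threshold of sliding, static friction is at its maximum μ_s N and exactly balances the weight component along the incline: mg sin θ = μ_s mg cos θ.
Hence tan θ = μ_s = 0.76, so θ = arctan(0.76) = 37.2348°.

37.2°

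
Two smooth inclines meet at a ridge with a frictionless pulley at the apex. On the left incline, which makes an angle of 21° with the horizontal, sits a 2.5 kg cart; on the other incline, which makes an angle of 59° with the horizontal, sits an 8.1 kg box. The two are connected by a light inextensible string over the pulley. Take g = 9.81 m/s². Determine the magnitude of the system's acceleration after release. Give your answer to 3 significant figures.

5.60 m/s²

Resolve each weight along its own incline: the 2.5 kg mass has component 2.5 × 9.81 × sin 21° = 8.789 N down its slope, and the 8.1 kg mass has 8.1 × 9.81 × sin 59° = 68.111 N down its slope.
The 8.1 kg side's 68.111 N exceeds the other side's 8.789 N, so that mass slides down and the 2.5 kg mass slides up. Taking that direction as positive, Newton's second law for the whole system gives 68.111 − 8.789 = (2.5 + 8.1) a, so a = 59.322 / 10.6 = 5.5964 m/s².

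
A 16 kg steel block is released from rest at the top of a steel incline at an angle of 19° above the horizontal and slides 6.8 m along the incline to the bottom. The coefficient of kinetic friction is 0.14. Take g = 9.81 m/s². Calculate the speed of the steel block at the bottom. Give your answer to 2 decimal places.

5.08 m/s

The weight component along the incline is mg sin 19° = 51.101 N and the normal force is N = mg cos 19° = 148.409 N.
Friction up the slope is f = μN = 0.14 × 148.409 = 20.777 N, so the net downslope force is 51.101 − 20.777 = 30.324 N and a = 30.324 / 16 = 1.8953 m/s².
Starting from rest over a distance of 6.8 m, v² = 2aL = 2 × 1.8953 × 6.8 = 25.7761, so v = 5.0770 m/s.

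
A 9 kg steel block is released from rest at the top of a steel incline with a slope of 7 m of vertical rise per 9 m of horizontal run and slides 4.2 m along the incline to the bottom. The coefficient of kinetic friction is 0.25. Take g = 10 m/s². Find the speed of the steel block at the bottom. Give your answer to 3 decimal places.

5.916 m/s

The weight component along the incline is mg sin 37.87° = 55.255 N and the normal force is N = mg cos 37.87° = 71.042 N.
Friction up the slope is f = μN = 0.25 × 71.042 = 17.761 N, so the net downslope force is 55.255 − 17.761 = 37.494 N and a = 37.494 / 9 = 4.1660 m/s².
Starting from rest over a distance of 4.2 m, v² = 2aL = 2 × 4.1660 × 4.2 = 34.9944, so v = 5.9156 m/s.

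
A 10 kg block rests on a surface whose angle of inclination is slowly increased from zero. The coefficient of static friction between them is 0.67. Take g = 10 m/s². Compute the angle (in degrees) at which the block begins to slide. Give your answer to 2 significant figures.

At the threshold of sliding, static friction is at its maximum μ_s N and exactly balances the weight component along the incline: mg sin θ = μ_s mg cos θ.
Hence tan θ = μ_s = 0.67, so θ = arctan(0.67) = 33.8221°.

34°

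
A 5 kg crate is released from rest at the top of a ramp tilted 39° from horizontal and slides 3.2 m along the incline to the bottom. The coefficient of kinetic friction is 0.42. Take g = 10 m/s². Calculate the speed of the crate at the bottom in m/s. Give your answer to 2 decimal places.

The weight component along the incline is mg sin 39° = 31.466 N and the normal force is N = mg cos 39° = 38.857 N.
Friction up the slope is f = μN = 0.42 × 38.857 = 16.320 N, so the net downslope force is 31.466 − 16.320 = 15.146 N and a = 15.146 / 5 = 3.0292 m/s².
Starting from rest over a distance of 3.2 m, v² = 2aL = 2 × 3.0292 × 3.2 = 19.3869, so v = 4.4031 m/s.

4.40 m/s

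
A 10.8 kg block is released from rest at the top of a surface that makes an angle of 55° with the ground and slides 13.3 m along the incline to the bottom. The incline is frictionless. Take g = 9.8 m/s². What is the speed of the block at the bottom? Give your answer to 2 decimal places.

14.61 m/s

The weight component along the incline is mg sin 55° = 86.699 N and the normal force is N = mg cos 55° = 60.707 N.
With no friction, a = g sin 55° = 8.0277 m/s².
Starting from rest over a distance of 13.3 m, v² = 2aL = 2 × 8.0277 × 13.3 = 213.5368, so v = 14.6129 m/s.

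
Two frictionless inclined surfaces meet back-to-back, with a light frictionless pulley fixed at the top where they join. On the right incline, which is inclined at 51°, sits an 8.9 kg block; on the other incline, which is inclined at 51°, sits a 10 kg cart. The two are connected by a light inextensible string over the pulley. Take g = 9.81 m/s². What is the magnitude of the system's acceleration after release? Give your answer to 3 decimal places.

0.444 m/s²

Resolve each weight along its own incline: the 8.9 kg mass has component 8.9 × 9.81 × sin 51° = 67.852 N down its slope, and the 10 kg mass has 10 × 9.81 × sin 51° = 76.238 N down its slope.
The 10 kg side's 76.238 N exceeds the other side's 67.852 N, so that mass slides down and the 8.9 kg mass slides up. Taking that direction as positive, Newton's second law for the whole system gives 76.238 − 67.852 = (8.9 + 10) a, so a = 8.386 / 18.9 = 0.4437 m/s².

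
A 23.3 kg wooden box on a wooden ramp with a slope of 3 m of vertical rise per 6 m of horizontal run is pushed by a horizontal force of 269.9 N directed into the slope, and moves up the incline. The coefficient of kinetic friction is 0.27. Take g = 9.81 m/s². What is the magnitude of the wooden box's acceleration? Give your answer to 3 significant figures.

2.21 m/s²

The horizontal push has components F cos 26.57° = 269.9 × 0.8944 = 241.399 N up the incline and F sin 26.57° = 269.9 × 0.4472 = 120.699 N pressing into the surface.
The normal force is therefore N = mg cos 26.57° + F sin 26.57° = 204.436 + 120.699 = 325.135 N, and kinetic friction down the slope is μN = 0.27 × 325.135 = 87.786 N.
Along the incline: F cos 26.57° − mg sin 26.57° − μN = ma, so 241.399 − 102.218 − 87.786 = 23.3 a, giving a = 2.2058 m/s².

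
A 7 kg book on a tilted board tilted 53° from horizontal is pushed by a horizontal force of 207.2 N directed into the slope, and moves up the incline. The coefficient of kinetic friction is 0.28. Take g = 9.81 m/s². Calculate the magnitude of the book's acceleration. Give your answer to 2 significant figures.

The horizontal push has components F cos 53° = 207.2 × 0.6018 = 124.693 N up the incline and F sin 53° = 207.2 × 0.7986 = 165.470 N pressing into the surface.
The normal force is therefore N = mg cos 53° + F sin 53° = 41.326 + 165.470 = 206.796 N, and kinetic friction down the slope is μN = 0.28 × 206.796 = 57.903 N.
Along the incline: F cos 53° − mg sin 53° − μN = ma, so 124.693 − 54.840 − 57.903 = 7 a, giving a = 1.7071 m/s².

1.7 m/s²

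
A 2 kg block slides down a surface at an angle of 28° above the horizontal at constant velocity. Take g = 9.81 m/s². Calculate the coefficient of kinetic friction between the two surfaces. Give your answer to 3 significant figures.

At constant velocity the net force along the incline is zero: mg sin 28° = μ mg cos 28°.
So μ = tan 28° = 0.4695 / 0.8829 = 0.5318.

0.532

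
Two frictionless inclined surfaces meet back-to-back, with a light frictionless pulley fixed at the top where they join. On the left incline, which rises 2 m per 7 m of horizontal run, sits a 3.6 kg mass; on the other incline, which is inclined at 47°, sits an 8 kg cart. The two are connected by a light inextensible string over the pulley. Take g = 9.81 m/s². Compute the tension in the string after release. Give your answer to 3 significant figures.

24.5 N

Resolve each weight along its own incline: the 3.6 kg mass has component 3.6 × 9.81 × sin 15.95° = 9.702 N down its slope, and the 8 kg mass has 8 × 9.81 × sin 47° = 57.397 N down its slope.
The 8 kg side's 57.397 N exceeds the other side's 9.702 N, so that mass slides down and the 3.6 kg mass slides up. Taking that direction as positive, Newton's second law for the whole system gives 57.397 − 9.702 = (3.6 + 8) a, so a = 47.695 / 11.6 = 4.1116 m/s².
For the 3.6 kg mass (up-slope positive): T − 9.702 = 3.6 × 4.1116, so T = 24.504 N.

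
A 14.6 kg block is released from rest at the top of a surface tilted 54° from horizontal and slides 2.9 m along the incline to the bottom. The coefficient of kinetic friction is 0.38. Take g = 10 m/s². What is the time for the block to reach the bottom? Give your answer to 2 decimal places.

The weight component along the incline is mg sin 54° = 118.116 N and the normal force is N = mg cos 54° = 85.817 N.
Friction up the slope is f = μN = 0.38 × 85.817 = 32.610 N, so the net downslope force is 118.116 − 32.610 = 85.506 N and a = 85.506 / 14.6 = 5.8566 m/s².
Starting from rest, L = ½at², so t = √(2L/a) = √(2 × 2.9 / 5.8566) = 0.9952 s.

1.00 s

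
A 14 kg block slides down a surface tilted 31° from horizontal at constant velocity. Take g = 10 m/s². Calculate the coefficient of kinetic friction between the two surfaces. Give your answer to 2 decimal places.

0.60

At constant velocity the net force along the incline is zero: mg sin 31° = μ mg cos 31°.
So μ = tan 31° = 0.5150 / 0.8572 = 0.6008.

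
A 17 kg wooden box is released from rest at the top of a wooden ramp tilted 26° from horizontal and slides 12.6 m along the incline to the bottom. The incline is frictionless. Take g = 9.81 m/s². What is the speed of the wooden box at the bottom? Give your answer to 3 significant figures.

10.4 m/s

The weight component along the incline is mg sin 26° = 73.107 N and the normal force is N = mg cos 26° = 149.892 N.
With no friction, a = g sin 26° = 4.3004 m/s².
Starting from rest over a distance of 12.6 m, v² = 2aL = 2 × 4.3004 × 12.6 = 108.3701, so v = 10.4101 m/s.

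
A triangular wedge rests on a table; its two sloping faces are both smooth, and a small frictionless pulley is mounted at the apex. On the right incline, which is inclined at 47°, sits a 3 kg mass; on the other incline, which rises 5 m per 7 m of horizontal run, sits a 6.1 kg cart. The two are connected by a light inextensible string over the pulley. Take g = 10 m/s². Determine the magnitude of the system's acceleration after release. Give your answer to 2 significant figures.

1.5 m/s²

Resolve each weight along its own incline: the 3 kg mass has component 3 × 10 × sin 47° = 21.941 N down its slope, and the 6.1 kg mass has 6.1 × 10 × sin 35.54° = 35.456 N down its slope.
The 6.1 kg side's 35.456 N exceeds the other side's 21.941 N, so that mass slides down and the 3 kg mass slides up. Taking that direction as positive, Newton's second law for the whole system gives 35.456 − 21.941 = (3 + 6.1) a, so a = 13.515 / 9.1 = 1.4852 m/s².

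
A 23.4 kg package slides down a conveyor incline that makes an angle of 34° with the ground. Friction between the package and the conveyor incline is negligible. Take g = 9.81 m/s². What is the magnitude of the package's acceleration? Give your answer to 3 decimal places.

Resolving the weight along the incline: the component pulling the package down the slope is mg sin 34° = 23.4 × 9.81 × 0.5592 = 128.367 N, and the normal force is N = mg cos 34° = 23.4 × 9.81 × 0.8290 = 190.300 N.
With no friction the net force along the incline is 128.367 N, so a = g sin 34° = 128.367 / 23.4 = 5.4858 m/s².

5.486 m/s²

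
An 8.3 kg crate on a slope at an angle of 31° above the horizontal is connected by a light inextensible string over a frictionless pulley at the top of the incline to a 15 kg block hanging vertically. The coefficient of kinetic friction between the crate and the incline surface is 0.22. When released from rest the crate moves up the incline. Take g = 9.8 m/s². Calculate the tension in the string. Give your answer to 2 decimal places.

89.21 N

For the crate on the incline: the weight component along the slope is m₁g sin 31° = 8.3 × 9.8 × 0.5150 = 41.890 N and the normal force is N = m₁g cos 31° = 69.722 N.
Kinetic friction opposes the crate's motion up the incline: f = μN = 0.22 × 69.722 = 15.339 N acting down the slope.
Newton's second law for the crate (up-slope positive): T − 41.890 − 15.339 = 8.3 a. For the hanging block (downward positive): 15 × 9.8 − T = 15 a.
Adding the two equations eliminates T: 89.771 = 23.3 a, so a = 3.8528 m/s².
Then from the hanging block's equation, T = 15 × (9.8 − 3.8528) = 89.208 N.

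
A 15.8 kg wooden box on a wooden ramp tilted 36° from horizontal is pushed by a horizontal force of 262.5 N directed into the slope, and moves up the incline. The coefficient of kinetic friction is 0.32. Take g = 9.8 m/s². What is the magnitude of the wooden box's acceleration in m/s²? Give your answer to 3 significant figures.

2.02 m/s²

The horizontal push has components F cos 36° = 262.5 × 0.8090 = 212.363 N up the incline and F sin 36° = 262.5 × 0.5878 = 154.297 N pressing into the surface.
The normal force is therefore N = mg cos 36° + F sin 36° = 125.266 + 154.297 = 279.563 N, and kinetic friction down the slope is μN = 0.32 × 279.563 = 89.460 N.
Along the incline: F cos 36° − mg sin 36° − μN = ma, so 212.363 − 91.015 − 89.460 = 15.8 a, giving a = 2.0182 m/s².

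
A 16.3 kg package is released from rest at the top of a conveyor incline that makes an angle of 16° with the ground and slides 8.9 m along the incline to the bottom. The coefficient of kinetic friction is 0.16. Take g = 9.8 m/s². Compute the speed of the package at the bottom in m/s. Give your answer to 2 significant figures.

The weight component along the incline is mg sin 16° = 44.030 N and the normal force is N = mg cos 16° = 153.552 N.
Friction up the slope is f = μN = 0.16 × 153.552 = 24.568 N, so the net downslope force is 44.030 − 24.568 = 19.462 N and a = 19.462 / 16.3 = 1.1940 m/s².
Starting from rest over a distance of 8.9 m, v² = 2aL = 2 × 1.1940 × 8.9 = 21.2532, so v = 4.6101 m/s.

4.6 m/s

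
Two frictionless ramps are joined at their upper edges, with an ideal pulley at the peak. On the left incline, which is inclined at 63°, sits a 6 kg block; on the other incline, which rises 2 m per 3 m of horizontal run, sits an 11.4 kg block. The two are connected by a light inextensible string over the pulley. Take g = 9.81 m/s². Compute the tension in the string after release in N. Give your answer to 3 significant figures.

55.8 N

Resolve each weight along its own incline: the 6 kg mass has component 6 × 9.81 × sin 63° = 52.445 N down its slope, and the 11.4 kg mass has 11.4 × 9.81 × sin 33.69° = 62.034 N down its slope.
The 11.4 kg side's 62.034 N exceeds the other side's 52.445 N, so that mass slides down and the 6 kg mass slides up. Taking that direction as positive, Newton's second law for the whole system gives 62.034 − 52.445 = (6 + 11.4) a, so a = 9.589 / 17.4 = 0.5511 m/s².
For the 6 kg mass (up-slope positive): T − 52.445 = 6 × 0.5511, so T = 55.752 N.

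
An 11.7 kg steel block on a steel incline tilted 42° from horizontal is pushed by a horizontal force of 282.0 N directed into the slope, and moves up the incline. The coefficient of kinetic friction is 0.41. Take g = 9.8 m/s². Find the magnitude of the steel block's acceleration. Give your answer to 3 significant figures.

The horizontal push has components F cos 42° = 282.0 × 0.7431 = 209.554 N up the incline and F sin 42° = 282.0 × 0.6691 = 188.686 N pressing into the surface.
The normal force is therefore N = mg cos 42° + F sin 42° = 85.204 + 188.686 = 273.890 N, and kinetic friction down the slope is μN = 0.41 × 273.890 = 112.295 N.
Along the incline: F cos 42° − mg sin 42° − μN = ma, so 209.554 − 76.719 − 112.295 = 11.7 a, giving a = 1.7556 m/s².

1.76 m/s²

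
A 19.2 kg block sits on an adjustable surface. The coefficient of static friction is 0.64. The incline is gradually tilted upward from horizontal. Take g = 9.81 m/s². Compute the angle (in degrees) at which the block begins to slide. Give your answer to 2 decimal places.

At the threshold of sliding, static friction is at its maximum μ_s N and exactly balances the weight component along the incline: mg sin θ = μ_s mg cos θ.
Hence tan θ = μ_s = 0.64, so θ = arctan(0.64) = 32.6192°.

32.62°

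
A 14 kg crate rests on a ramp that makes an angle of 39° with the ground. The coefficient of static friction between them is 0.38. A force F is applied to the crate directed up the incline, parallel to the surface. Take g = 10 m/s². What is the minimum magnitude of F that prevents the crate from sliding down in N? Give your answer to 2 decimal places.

The normal force is N = mg cos 39° = 108.800 N. With F at its minimum the crate is on the verge of sliding down, so static friction is at its maximum μ_s N = 0.38 × 108.800 = 41.344 N and acts up the slope.
Equilibrium along the incline: F + μ_s N = mg sin 39°, so F = 88.105 − 41.344 = 46.761 N.

46.76 N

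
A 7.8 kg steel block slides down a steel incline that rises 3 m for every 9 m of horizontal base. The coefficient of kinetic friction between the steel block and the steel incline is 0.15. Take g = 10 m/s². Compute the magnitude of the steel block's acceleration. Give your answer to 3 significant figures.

1.74 m/s²

Resolving the weight along the incline: the component pulling the steel block down the slope is mg sin 18.43° = 7.8 × 10 × 0.3162 = 24.664 N, and the normal force is N = mg cos 18.43° = 7.8 × 10 × 0.9487 = 73.999 N.
Kinetic friction acts up the slope with magnitude f = μN = 0.15 × 73.999 = 11.100 N.
Net force along the incline is 24.664 − 11.100 = 13.564 N, so a = 13.564 / 7.8 = 1.7390 m/s².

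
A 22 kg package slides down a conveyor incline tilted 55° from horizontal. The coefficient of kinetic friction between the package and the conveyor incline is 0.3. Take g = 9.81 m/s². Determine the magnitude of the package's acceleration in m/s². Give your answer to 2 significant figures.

6.3 m/s²

Resolving the weight along the incline: the component pulling the package down the slope is mg sin 55° = 22 × 9.81 × 0.8192 = 176.800 N, and the normal force is N = mg cos 55° = 22 × 9.81 × 0.5736 = 123.794 N.
Kinetic friction acts up the slope with magnitude f = μN = 0.3 × 123.794 = 37.138 N.
Net force along the incline is 176.800 − 37.138 = 139.662 N, so a = 139.662 / 22 = 6.3483 m/s².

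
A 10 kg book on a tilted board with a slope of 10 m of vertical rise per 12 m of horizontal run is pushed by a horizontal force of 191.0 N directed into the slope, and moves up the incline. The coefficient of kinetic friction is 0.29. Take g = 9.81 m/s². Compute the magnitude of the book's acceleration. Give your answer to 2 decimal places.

The horizontal push has components F cos 39.81° = 191.0 × 0.7682 = 146.726 N up the incline and F sin 39.81° = 191.0 × 0.6402 = 122.278 N pressing into the surface.
The normal force is therefore N = mg cos 39.81° + F sin 39.81° = 75.360 + 122.278 = 197.638 N, and kinetic friction down the slope is μN = 0.29 × 197.638 = 57.315 N.
Along the incline: F cos 39.81° − mg sin 39.81° − μN = ma, so 146.726 − 62.804 − 57.315 = 10 a, giving a = 2.6607 m/s².

2.66 m/s²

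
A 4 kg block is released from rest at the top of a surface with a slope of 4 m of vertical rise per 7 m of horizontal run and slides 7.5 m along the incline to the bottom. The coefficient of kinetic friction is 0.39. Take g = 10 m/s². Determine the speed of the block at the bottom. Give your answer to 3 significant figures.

The weight component along the incline is mg sin 29.74° = 19.846 N and the normal force is N = mg cos 29.74° = 34.730 N.
Friction up the slope is f = μN = 0.39 × 34.730 = 13.545 N, so the net downslope force is 19.846 − 13.545 = 6.301 N and a = 6.301 / 4 = 1.5753 m/s².
Starting from rest over a distance of 7.5 m, v² = 2aL = 2 × 1.5753 × 7.5 = 23.6295, so v = 4.8610 m/s.

4.86 m/s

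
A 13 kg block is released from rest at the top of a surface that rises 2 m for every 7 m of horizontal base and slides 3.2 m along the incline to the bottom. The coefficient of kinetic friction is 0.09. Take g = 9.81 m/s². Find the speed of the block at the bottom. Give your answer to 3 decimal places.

3.437 m/s

The weight component along the incline is mg sin 15.95° = 35.035 N and the normal force is N = mg cos 15.95° = 122.623 N.
Friction up the slope is f = μN = 0.09 × 122.623 = 11.036 N, so the net downslope force is 35.035 − 11.036 = 23.999 N and a = 23.999 / 13 = 1.8461 m/s².
Starting from rest over a distance of 3.2 m, v² = 2aL = 2 × 1.8461 × 3.2 = 11.8150, so v = 3.4373 m/s.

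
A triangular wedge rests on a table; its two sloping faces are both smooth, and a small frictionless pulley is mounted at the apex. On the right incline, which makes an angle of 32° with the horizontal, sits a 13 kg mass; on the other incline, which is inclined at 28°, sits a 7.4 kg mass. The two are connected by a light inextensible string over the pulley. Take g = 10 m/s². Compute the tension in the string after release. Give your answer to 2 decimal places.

47.13 N

Resolve each weight along its own incline: the 13 kg mass has component 13 × 10 × sin 32° = 68.890 N down its slope, and the 7.4 kg mass has 7.4 × 10 × sin 28° = 34.741 N down its slope.
The 13 kg side's 68.890 N exceeds the other side's 34.741 N, so that mass slides down and the 7.4 kg mass slides up. Taking that direction as positive, Newton's second law for the whole system gives 68.890 − 34.741 = (13 + 7.4) a, so a = 34.149 / 20.4 = 1.6740 m/s².
For the 7.4 kg mass (up-slope positive): T − 34.741 = 7.4 × 1.6740, so T = 47.129 N.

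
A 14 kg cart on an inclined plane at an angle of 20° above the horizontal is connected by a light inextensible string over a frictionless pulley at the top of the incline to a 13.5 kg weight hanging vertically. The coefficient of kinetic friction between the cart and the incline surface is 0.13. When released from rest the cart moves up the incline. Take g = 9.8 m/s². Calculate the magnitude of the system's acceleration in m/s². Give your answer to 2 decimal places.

2.50 m/s²

For the cart on the incline: the weight component along the slope is m₁g sin 20° = 14 × 9.8 × 0.3420 = 46.922 N and the normal force is N = m₁g cos 20° = 128.926 N.
Kinetic friction opposes the cart's motion up the incline: f = μN = 0.13 × 128.926 = 16.760 N acting down the slope.
Newton's second law for the cart (up-slope positive): T − 46.922 − 16.760 = 14 a. For the hanging weight (downward positive): 13.5 × 9.8 − T = 13.5 a.
Adding the two equations eliminates T: 68.618 = 27.5 a, so a = 2.4952 m/s².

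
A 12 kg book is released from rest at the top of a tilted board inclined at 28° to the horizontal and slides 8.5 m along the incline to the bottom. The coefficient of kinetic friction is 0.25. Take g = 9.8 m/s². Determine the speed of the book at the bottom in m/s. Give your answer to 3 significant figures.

The weight component along the incline is mg sin 28° = 55.210 N and the normal force is N = mg cos 28° = 103.835 N.
Friction up the slope is f = μN = 0.25 × 103.835 = 25.959 N, so the net downslope force is 55.210 − 25.959 = 29.251 N and a = 29.251 / 12 = 2.4376 m/s².
Starting from rest over a distance of 8.5 m, v² = 2aL = 2 × 2.4376 × 8.5 = 41.4392, so v = 6.4373 m/s.

6.44 m/s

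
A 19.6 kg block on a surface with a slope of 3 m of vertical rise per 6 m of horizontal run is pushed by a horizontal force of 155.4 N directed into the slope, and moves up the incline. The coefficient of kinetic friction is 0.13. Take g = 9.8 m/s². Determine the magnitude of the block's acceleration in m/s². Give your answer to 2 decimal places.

1.11 m/s²

The horizontal push has components F cos 26.57° = 155.4 × 0.8944 = 138.990 N up the incline and F sin 26.57° = 155.4 × 0.4472 = 69.495 N pressing into the surface.
The normal force is therefore N = mg cos 26.57° + F sin 26.57° = 171.796 + 69.495 = 241.291 N, and kinetic friction down the slope is μN = 0.13 × 241.291 = 31.368 N.
Along the incline: F cos 26.57° − mg sin 26.57° − μN = ma, so 138.990 − 85.898 − 31.368 = 19.6 a, giving a = 1.1084 m/s².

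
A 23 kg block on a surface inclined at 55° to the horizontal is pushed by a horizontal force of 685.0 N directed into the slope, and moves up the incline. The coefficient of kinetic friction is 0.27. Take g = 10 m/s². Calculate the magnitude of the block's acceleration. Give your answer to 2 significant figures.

The horizontal push has components F cos 55° = 685.0 × 0.5736 = 392.916 N up the incline and F sin 55° = 685.0 × 0.8192 = 561.152 N pressing into the surface.
The normal force is therefore N = mg cos 55° + F sin 55° = 131.928 + 561.152 = 693.080 N, and kinetic friction down the slope is μN = 0.27 × 693.080 = 187.132 N.
Along the incline: F cos 55° − mg sin 55° − μN = ma, so 392.916 − 188.416 − 187.132 = 23 a, giving a = 0.7551 m/s².

0.76 m/s²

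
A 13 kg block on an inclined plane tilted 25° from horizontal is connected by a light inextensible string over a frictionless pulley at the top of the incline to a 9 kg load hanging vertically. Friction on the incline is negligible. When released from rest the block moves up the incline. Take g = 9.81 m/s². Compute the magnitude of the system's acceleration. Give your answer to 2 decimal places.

1.56 m/s²

For the block on the incline: the weight component along the slope is m₁g sin 25° = 13 × 9.81 × 0.4226 = 53.894 N and the normal force is N = m₁g cos 25° = 115.581 N.
Newton's second law for the block (up-slope positive): T − 53.894 = 13 a. For the hanging load (downward positive): 9 × 9.81 − T = 9 a.
Adding the two equations eliminates T: 34.396 = 22 a, so a = 1.5635 m/s².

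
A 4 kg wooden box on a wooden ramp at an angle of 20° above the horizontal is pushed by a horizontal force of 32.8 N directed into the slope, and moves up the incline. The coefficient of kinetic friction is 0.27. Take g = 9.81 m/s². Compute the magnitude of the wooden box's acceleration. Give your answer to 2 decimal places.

1.10 m/s²

The horizontal push has components F cos 20° = 32.8 × 0.9397 = 30.822 N up the incline and F sin 20° = 32.8 × 0.3420 = 11.218 N pressing into the surface.
The normal force is therefore N = mg cos 20° + F sin 20° = 36.874 + 11.218 = 48.092 N, and kinetic friction down the slope is μN = 0.27 × 48.092 = 12.985 N.
Along the incline: F cos 20° − mg sin 20° − μN = ma, so 30.822 − 13.420 − 12.985 = 4 a, giving a = 1.1043 m/s².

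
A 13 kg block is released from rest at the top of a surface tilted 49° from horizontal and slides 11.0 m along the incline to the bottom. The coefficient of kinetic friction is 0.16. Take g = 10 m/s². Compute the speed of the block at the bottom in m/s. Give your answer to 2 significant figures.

12 m/s

The weight component along the incline is mg sin 49° = 98.112 N and the normal force is N = mg cos 49° = 85.288 N.
Friction up the slope is f = μN = 0.16 × 85.288 = 13.646 N, so the net downslope force is 98.112 − 13.646 = 84.466 N and a = 84.466 / 13 = 6.4974 m/s².
Starting from rest over a distance of 11.0 m, v² = 2aL = 2 × 6.4974 × 11.0 = 142.9428, so v = 11.9559 m/s.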